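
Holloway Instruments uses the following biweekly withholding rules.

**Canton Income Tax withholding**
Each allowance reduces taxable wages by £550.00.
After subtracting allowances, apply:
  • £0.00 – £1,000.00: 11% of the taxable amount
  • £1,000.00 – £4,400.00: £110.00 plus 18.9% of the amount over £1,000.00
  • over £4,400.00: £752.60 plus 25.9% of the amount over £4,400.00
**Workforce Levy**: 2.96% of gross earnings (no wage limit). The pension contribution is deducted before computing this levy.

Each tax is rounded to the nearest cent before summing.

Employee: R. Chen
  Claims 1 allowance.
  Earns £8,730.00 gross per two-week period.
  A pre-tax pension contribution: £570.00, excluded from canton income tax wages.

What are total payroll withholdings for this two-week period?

Canton Income Tax: taxable = £8,730.00 − £570.00 − 1×£550.00 = £7,610.00
  £752.60 + 25.9% × (£7,610.00 − £4,400.00) = £752.60 + 25.9% × £3,210.00 = £1,583.99
Workforce Levy: 2.96% × £8,160.00 = £241.54
Total: £1,583.99 + £241.54 = £1,825.53

£1,825.53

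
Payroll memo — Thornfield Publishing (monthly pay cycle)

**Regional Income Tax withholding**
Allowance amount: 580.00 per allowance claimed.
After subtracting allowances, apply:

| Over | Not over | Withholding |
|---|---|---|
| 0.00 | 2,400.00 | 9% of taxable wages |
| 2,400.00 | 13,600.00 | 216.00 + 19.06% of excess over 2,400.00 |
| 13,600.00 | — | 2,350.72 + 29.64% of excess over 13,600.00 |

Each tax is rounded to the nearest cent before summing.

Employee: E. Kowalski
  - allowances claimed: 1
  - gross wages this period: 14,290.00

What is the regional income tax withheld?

Regional Income Tax: taxable = 14,290.00 − 1×580.00 = 13,710.00
  2,350.72 + 29.64% × (13,710.00 − 13,600.00) = 2,350.72 + 29.64% × 110.00 = 2,383.32

2,383.32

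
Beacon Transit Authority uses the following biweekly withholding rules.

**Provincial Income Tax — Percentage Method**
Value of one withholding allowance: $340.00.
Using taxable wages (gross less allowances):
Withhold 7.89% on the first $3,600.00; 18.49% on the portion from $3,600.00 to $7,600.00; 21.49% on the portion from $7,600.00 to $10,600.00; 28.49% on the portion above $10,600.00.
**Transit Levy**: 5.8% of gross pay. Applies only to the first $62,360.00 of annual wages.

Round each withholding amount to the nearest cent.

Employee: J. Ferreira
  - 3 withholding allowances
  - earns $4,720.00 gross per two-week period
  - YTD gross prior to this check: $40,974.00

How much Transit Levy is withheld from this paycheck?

$273.76

Transit Levy: 5.8% × $4,720.00 = $273.76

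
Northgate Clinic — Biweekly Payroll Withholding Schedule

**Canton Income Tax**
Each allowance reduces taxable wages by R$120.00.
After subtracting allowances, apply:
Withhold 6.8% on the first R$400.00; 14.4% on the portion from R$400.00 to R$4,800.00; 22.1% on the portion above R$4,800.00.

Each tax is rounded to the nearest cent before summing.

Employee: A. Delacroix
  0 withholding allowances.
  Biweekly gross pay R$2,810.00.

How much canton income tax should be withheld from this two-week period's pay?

R$374.24

Canton Income Tax: taxable = R$2,810.00
  R$27.20 + 14.4% × (R$2,810.00 − R$400.00) = R$27.20 + 14.4% × R$2,410.00 = R$374.24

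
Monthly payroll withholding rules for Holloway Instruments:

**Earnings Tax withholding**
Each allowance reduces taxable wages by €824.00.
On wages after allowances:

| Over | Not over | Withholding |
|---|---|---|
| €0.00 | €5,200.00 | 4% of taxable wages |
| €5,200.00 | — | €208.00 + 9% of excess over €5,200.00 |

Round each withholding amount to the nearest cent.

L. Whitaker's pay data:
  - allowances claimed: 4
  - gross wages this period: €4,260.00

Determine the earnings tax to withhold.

€38.56

Earnings Tax: taxable = €4,260.00 − 4×€824.00 = €964.00
  4% × €964.00 = €38.56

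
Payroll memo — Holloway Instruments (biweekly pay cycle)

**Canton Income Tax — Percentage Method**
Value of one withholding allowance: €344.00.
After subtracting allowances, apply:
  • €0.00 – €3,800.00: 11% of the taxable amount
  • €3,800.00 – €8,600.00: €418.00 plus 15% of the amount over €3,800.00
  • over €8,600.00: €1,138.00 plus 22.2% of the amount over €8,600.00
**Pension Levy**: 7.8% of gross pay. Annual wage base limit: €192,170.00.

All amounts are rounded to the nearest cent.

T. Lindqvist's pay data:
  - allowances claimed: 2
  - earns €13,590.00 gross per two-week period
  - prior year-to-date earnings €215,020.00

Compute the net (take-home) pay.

Canton Income Tax: taxable = €13,590.00 − 2×€344.00 = €12,902.00
  €1,138.00 + 22.2% × (€12,902.00 − €8,600.00) = €1,138.00 + 22.2% × €4,302.00 = €2,093.04
Pension Levy: YTD €215,020.00 ≥ cap €192,170.00 → €0.00
Total withheld: €2,093.04 + €0.00 = €2,093.04
Net pay: €13,590.00 − €2,093.04 = €11,496.96

€11,496.96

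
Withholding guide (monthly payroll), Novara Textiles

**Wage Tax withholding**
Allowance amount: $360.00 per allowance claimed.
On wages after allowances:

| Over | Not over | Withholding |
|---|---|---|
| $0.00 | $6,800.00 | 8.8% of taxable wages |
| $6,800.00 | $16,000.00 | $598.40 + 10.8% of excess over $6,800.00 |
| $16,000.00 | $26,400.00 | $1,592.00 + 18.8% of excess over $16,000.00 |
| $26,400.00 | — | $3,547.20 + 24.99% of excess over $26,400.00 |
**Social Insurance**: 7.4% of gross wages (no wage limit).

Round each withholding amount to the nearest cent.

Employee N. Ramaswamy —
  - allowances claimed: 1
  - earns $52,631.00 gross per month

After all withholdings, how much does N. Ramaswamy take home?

$38,723.95

Wage Tax: taxable = $52,631.00 − 1×$360.00 = $52,271.00
  $3,547.20 + 24.99% × ($52,271.00 − $26,400.00) = $3,547.20 + 24.99% × $25,871.00 = $10,012.36
Social Insurance: 7.4% × $52,631.00 = $3,894.69
Total withheld: $10,012.36 + $3,894.69 = $13,907.05
Net pay: $52,631.00 − $13,907.05 = $38,723.95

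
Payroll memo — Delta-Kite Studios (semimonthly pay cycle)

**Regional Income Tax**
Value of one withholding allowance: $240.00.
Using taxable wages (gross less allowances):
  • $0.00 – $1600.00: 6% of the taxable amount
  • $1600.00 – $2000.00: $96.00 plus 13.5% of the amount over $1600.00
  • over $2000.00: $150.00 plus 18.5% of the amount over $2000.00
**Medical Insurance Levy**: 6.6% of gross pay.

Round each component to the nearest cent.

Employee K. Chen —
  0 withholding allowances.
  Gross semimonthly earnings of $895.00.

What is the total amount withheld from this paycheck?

Regional Income Tax: taxable = $895.00
  6% × $895.00 = $53.70
Medical Insurance Levy: 6.6% × $895.00 = $59.07
Total: $53.70 + $59.07 = $112.77

$112.77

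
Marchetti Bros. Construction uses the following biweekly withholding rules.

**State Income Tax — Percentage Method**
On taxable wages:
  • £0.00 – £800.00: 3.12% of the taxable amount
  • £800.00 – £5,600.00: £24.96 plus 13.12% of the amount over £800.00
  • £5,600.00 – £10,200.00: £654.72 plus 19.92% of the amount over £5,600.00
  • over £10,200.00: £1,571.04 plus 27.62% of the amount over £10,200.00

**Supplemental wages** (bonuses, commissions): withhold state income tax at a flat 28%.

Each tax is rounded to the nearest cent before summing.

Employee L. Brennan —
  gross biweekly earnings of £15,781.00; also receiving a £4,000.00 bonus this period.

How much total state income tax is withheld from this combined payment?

£4,232.51

State Income Tax: taxable = £15,781.00
  £1,571.04 + 27.62% × (£15,781.00 − £10,200.00) = £1,571.04 + 27.62% × £5,581.00 = £3,112.51
Supplemental (28% flat on bonus): 28% × £4,000.00 = £1,120.00
Total state income tax: £3,112.51 + £1,120.00 = £4,232.51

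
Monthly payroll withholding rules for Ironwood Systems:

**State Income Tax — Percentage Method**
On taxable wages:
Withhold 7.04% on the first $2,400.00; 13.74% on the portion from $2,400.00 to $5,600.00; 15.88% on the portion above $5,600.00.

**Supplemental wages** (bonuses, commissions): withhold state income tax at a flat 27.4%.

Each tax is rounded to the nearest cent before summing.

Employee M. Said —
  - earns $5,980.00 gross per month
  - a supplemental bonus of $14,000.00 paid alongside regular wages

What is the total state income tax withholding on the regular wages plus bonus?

$4,504.98

State Income Tax: taxable = $5,980.00
  $608.64 + 15.88% × ($5,980.00 − $5,600.00) = $608.64 + 15.88% × $380.00 = $668.98
Supplemental (27.4% flat on bonus): 27.4% × $14,000.00 = $3,836.00
Total state income tax: $668.98 + $3,836.00 = $4,504.98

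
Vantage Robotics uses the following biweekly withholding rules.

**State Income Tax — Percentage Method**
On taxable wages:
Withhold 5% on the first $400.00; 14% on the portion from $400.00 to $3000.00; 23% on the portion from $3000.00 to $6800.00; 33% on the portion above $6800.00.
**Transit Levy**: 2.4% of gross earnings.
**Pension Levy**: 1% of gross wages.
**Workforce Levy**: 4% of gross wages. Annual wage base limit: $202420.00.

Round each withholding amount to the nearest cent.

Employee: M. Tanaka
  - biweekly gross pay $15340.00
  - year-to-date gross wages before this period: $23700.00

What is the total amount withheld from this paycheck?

State Income Tax: taxable = $15340.00
  $1258.00 + 33% × ($15340.00 − $6800.00) = $1258.00 + 33% × $8540.00 = $4076.20
Transit Levy: 2.4% × $15340.00 = $368.16
Pension Levy: 1% × $15340.00 = $153.40
Workforce Levy: 4% × $15340.00 = $613.60
Total: $4076.20 + $368.16 + $153.40 + $613.60 = $5211.36

$5211.36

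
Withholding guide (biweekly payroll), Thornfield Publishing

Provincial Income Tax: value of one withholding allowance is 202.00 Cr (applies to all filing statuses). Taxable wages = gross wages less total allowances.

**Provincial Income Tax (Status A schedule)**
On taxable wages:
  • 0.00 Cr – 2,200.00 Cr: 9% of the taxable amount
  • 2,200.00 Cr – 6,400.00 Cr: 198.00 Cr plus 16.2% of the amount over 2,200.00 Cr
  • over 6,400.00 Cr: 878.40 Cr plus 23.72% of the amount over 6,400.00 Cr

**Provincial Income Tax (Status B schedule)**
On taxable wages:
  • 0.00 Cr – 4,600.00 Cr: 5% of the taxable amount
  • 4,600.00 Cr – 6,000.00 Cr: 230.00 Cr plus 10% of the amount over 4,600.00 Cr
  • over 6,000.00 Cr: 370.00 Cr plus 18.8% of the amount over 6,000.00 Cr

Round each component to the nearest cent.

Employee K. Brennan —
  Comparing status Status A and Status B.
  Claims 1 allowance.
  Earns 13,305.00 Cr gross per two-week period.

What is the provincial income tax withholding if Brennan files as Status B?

1,705.36 Cr

Provincial Income Tax (Status B): taxable = 13,305.00 Cr − 1×202.00 Cr = 13,103.00 Cr
  370.00 Cr + 18.8% × (13,103.00 Cr − 6,000.00 Cr) = 370.00 Cr + 18.8% × 7,103.00 Cr = 1,705.36 Cr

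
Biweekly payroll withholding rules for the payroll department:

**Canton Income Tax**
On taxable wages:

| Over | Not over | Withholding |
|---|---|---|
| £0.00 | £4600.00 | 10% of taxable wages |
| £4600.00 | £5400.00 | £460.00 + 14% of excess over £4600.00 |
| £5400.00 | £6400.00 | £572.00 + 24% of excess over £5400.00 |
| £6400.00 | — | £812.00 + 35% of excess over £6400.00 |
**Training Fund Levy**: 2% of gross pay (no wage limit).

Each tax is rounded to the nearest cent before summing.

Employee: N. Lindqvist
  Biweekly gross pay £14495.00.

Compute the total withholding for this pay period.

£3935.15

Canton Income Tax: taxable = £14495.00
  £812.00 + 35% × (£14495.00 − £6400.00) = £812.00 + 35% × £8095.00 = £3645.25
Training Fund Levy: 2% × £14495.00 = £289.90
Total: £3645.25 + £289.90 = £3935.15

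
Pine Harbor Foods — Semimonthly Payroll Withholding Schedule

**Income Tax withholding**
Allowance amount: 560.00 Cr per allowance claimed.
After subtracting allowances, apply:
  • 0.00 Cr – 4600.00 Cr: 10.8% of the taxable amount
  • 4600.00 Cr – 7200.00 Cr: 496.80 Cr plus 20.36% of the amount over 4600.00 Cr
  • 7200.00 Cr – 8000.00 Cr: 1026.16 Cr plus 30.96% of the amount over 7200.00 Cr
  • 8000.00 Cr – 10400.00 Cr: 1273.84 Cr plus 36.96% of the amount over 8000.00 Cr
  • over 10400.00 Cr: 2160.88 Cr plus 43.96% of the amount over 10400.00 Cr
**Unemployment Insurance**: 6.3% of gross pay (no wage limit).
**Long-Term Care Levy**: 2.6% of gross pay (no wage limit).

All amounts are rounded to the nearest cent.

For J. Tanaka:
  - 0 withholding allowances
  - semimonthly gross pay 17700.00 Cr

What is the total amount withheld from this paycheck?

Income Tax: taxable = 17700.00 Cr
  2160.88 Cr + 43.96% × (17700.00 Cr − 10400.00 Cr) = 2160.88 Cr + 43.96% × 7300.00 Cr = 5369.96 Cr
Unemployment Insurance: 6.3% × 17700.00 Cr = 1115.10 Cr
Long-Term Care Levy: 2.6% × 17700.00 Cr = 460.20 Cr
Total: 5369.96 Cr + 1115.10 Cr + 460.20 Cr = 6945.26 Cr

6945.26 Cr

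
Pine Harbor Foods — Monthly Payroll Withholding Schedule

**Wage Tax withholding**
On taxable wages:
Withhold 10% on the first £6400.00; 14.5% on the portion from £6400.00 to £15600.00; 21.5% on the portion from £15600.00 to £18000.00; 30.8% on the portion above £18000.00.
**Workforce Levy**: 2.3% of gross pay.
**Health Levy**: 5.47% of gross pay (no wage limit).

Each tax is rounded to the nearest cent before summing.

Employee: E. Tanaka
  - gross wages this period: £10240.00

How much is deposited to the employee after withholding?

Wage Tax: taxable = £10240.00
  £640.00 + 14.5% × (£10240.00 − £6400.00) = £640.00 + 14.5% × £3840.00 = £1196.80
Workforce Levy: 2.3% × £10240.00 = £235.52
Health Levy: 5.47% × £10240.00 = £560.13
Total withheld: £1196.80 + £235.52 + £560.13 = £1992.45
Net pay: £10240.00 − £1992.45 = £8247.55

£8247.55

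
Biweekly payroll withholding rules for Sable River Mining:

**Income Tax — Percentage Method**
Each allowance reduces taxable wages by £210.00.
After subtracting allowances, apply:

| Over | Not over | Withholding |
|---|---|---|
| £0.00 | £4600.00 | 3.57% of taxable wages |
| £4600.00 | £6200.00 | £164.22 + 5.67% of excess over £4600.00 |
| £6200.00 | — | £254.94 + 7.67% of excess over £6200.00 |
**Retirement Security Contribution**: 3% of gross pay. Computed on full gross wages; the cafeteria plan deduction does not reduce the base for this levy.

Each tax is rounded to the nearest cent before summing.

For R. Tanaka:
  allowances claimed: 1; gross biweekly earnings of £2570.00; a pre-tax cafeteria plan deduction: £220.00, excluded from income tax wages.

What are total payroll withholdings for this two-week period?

Income Tax: taxable = £2570.00 − £220.00 − 1×£210.00 = £2140.00
  3.57% × £2140.00 = £76.40
Retirement Security Contribution: 3% × £2570.00 = £77.10
Total: £76.40 + £77.10 = £153.50

£153.50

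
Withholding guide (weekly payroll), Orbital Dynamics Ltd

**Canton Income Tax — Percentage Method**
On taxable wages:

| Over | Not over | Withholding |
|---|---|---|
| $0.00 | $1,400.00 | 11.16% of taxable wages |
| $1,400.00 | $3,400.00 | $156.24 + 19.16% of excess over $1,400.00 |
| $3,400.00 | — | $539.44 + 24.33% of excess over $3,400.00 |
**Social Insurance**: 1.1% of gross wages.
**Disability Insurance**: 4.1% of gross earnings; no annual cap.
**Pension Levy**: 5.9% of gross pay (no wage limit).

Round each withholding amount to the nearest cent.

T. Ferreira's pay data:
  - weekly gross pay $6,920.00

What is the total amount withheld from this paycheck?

Canton Income Tax: taxable = $6,920.00
  $539.44 + 24.33% × ($6,920.00 − $3,400.00) = $539.44 + 24.33% × $3,520.00 = $1,395.86
Social Insurance: 1.1% × $6,920.00 = $76.12
Disability Insurance: 4.1% × $6,920.00 = $283.72
Pension Levy: 5.9% × $6,920.00 = $408.28
Total: $1,395.86 + $76.12 + $283.72 + $408.28 = $2,163.98

$2,163.98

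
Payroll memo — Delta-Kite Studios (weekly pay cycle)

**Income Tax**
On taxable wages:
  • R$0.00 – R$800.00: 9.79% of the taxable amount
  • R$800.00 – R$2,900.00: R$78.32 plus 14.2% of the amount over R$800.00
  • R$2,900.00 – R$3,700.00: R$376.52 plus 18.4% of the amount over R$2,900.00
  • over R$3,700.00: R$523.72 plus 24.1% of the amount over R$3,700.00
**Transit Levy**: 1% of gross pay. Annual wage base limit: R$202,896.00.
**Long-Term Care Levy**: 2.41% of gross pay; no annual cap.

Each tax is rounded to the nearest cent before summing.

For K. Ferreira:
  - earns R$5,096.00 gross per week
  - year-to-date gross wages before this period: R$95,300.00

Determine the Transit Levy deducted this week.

Transit Levy: 1% × R$5,096.00 = R$50.96

R$50.96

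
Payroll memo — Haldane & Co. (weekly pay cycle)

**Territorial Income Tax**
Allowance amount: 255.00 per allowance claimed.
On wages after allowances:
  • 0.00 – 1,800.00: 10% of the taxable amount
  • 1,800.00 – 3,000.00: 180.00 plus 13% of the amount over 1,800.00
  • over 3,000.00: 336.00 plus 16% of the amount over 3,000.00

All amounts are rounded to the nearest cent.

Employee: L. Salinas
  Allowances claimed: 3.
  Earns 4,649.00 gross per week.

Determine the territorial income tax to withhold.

Territorial Income Tax: taxable = 4,649.00 − 3×255.00 = 3,884.00
  336.00 + 16% × (3,884.00 − 3,000.00) = 336.00 + 16% × 884.00 = 477.44

477.44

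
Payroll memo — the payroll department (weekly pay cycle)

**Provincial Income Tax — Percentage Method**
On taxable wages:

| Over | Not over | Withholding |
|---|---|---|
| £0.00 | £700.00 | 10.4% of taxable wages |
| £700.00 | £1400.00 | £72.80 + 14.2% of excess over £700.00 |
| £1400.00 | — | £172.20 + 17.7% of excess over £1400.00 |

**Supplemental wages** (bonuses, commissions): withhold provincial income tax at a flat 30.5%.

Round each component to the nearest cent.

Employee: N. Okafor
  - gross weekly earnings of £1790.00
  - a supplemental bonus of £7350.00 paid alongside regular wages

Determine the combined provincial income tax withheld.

£2482.98

Provincial Income Tax: taxable = £1790.00
  £172.20 + 17.7% × (£1790.00 − £1400.00) = £172.20 + 17.7% × £390.00 = £241.23
Supplemental (30.5% flat on bonus): 30.5% × £7350.00 = £2241.75
Total provincial income tax: £241.23 + £2241.75 = £2482.98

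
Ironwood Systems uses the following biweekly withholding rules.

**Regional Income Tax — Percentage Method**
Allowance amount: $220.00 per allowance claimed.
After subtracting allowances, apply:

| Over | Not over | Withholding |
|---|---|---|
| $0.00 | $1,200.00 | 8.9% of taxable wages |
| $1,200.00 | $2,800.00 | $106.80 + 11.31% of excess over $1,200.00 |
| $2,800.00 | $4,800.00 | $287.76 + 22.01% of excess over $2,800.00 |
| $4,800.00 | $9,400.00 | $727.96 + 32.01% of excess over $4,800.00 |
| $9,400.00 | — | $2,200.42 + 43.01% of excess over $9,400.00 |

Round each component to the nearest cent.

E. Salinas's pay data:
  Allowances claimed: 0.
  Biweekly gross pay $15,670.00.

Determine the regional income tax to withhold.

Regional Income Tax: taxable = $15,670.00
  $2,200.42 + 43.01% × ($15,670.00 − $9,400.00) = $2,200.42 + 43.01% × $6,270.00 = $4,897.15

$4,897.15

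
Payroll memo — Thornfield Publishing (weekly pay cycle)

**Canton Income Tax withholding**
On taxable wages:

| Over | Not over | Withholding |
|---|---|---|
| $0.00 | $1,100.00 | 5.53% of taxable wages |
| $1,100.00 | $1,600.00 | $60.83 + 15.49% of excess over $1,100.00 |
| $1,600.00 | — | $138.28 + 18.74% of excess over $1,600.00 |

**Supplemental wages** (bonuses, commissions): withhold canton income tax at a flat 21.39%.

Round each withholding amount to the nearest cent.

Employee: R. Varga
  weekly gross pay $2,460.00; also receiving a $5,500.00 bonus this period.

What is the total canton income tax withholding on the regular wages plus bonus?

$1,475.89

Canton Income Tax: taxable = $2,460.00
  $138.28 + 18.74% × ($2,460.00 − $1,600.00) = $138.28 + 18.74% × $860.00 = $299.44
Supplemental (21.39% flat on bonus): 21.39% × $5,500.00 = $1,176.45
Total canton income tax: $299.44 + $1,176.45 = $1,475.89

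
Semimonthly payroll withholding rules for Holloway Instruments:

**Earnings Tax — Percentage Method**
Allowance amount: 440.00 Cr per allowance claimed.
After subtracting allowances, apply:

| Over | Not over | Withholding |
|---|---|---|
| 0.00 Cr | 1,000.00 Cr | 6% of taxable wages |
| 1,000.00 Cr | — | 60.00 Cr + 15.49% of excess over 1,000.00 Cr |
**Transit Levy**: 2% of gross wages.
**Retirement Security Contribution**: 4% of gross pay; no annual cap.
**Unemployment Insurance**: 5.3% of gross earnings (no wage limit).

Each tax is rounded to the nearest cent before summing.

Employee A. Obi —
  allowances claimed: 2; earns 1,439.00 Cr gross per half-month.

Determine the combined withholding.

Earnings Tax: taxable = 1,439.00 Cr − 2×440.00 Cr = 559.00 Cr
  6% × 559.00 Cr = 33.54 Cr
Transit Levy: 2% × 1,439.00 Cr = 28.78 Cr
Retirement Security Contribution: 4% × 1,439.00 Cr = 57.56 Cr
Unemployment Insurance: 5.3% × 1,439.00 Cr = 76.27 Cr
Total: 33.54 Cr + 28.78 Cr + 57.56 Cr + 76.27 Cr = 196.15 Cr

196.15 Cr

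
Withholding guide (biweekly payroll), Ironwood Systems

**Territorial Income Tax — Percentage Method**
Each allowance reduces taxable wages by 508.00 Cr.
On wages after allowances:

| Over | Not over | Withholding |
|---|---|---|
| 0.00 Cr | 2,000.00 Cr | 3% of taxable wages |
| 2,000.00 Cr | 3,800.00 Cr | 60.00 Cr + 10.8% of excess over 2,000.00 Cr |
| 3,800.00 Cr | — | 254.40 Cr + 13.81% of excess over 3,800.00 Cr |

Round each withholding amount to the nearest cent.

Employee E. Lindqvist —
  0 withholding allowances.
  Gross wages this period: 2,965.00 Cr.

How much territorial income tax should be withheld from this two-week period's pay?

Territorial Income Tax: taxable = 2,965.00 Cr
  60.00 Cr + 10.8% × (2,965.00 Cr − 2,000.00 Cr) = 60.00 Cr + 10.8% × 965.00 Cr = 164.22 Cr

164.22 Cr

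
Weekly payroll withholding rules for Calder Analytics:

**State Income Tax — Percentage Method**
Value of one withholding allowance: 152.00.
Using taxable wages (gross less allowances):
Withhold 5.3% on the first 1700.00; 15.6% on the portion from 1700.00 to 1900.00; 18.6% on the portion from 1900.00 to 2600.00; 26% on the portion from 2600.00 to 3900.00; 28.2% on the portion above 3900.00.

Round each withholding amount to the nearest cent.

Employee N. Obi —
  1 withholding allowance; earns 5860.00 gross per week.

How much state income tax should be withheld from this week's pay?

State Income Tax: taxable = 5860.00 − 1×152.00 = 5708.00
  589.50 + 28.2% × (5708.00 − 3900.00) = 589.50 + 28.2% × 1808.00 = 1099.36

1099.36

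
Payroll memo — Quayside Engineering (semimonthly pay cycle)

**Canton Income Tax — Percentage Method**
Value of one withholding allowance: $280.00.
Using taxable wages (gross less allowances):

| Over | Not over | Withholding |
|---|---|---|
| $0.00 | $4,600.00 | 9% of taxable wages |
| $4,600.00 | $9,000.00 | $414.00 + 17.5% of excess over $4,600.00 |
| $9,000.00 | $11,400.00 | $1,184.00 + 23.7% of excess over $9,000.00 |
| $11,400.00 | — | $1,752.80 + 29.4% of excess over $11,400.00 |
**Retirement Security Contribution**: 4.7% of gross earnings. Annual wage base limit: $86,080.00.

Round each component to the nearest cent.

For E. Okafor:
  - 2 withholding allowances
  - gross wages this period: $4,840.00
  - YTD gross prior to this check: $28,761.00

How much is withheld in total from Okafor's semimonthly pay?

$612.68

Canton Income Tax: taxable = $4,840.00 − 2×$280.00 = $4,280.00
  9% × $4,280.00 = $385.20
Retirement Security Contribution: 4.7% × $4,840.00 = $227.48
Total: $385.20 + $227.48 = $612.68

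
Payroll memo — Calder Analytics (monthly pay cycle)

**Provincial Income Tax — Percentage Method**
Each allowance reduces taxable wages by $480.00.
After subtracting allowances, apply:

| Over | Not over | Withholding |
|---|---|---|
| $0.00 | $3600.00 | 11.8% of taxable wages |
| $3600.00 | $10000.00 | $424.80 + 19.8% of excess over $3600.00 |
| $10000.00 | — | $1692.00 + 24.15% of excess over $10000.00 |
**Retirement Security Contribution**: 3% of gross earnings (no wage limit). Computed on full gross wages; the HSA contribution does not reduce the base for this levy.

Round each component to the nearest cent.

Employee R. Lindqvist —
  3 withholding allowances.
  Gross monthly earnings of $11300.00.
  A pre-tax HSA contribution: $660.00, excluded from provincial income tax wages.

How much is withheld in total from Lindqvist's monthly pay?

Provincial Income Tax: taxable = $11300.00 − $660.00 − 3×$480.00 = $9200.00
  $424.80 + 19.8% × ($9200.00 − $3600.00) = $424.80 + 19.8% × $5600.00 = $1533.60
Retirement Security Contribution: 3% × $11300.00 = $339.00
Total: $1533.60 + $339.00 = $1872.60

$1872.60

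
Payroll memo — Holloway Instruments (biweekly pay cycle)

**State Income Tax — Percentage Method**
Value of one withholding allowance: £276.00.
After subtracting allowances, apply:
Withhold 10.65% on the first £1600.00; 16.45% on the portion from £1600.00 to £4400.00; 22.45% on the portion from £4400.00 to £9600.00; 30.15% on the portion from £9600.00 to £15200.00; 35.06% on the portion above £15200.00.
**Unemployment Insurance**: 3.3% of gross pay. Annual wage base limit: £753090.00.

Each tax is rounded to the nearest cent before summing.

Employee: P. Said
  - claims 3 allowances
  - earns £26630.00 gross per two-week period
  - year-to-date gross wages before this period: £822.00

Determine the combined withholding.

State Income Tax: taxable = £26630.00 − 3×£276.00 = £25802.00
  £3486.80 + 35.06% × (£25802.00 − £15200.00) = £3486.80 + 35.06% × £10602.00 = £7203.86
Unemployment Insurance: 3.3% × £26630.00 = £878.79
Total: £7203.86 + £878.79 = £8082.65

£8082.65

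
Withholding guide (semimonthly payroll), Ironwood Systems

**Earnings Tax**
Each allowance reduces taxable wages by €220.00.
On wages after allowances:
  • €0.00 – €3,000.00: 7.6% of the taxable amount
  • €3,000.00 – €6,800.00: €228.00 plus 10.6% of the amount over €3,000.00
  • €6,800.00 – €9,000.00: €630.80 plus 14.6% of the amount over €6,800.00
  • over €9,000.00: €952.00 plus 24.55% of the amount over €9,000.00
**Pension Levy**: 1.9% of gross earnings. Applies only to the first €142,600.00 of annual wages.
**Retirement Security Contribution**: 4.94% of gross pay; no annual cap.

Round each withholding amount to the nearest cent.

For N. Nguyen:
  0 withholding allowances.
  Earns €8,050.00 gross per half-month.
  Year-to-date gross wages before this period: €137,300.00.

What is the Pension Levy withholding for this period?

€100.70

Pension Levy: cap €142,600.00 − YTD €137,300.00 = €5,300.00 subject; 1.9% × €5,300.00 = €100.70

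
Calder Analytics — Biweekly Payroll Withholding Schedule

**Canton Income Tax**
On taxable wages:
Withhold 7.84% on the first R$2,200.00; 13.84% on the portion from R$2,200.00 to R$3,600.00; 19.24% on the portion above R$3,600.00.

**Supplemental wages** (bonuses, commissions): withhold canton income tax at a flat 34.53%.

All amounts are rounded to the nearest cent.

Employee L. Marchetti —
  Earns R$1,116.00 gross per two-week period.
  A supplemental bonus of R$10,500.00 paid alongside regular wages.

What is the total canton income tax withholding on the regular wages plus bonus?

R$3,713.14

Canton Income Tax: taxable = R$1,116.00
  7.84% × R$1,116.00 = R$87.49
Supplemental (34.53% flat on bonus): 34.53% × R$10,500.00 = R$3,625.65
Total canton income tax: R$87.49 + R$3,625.65 = R$3,713.14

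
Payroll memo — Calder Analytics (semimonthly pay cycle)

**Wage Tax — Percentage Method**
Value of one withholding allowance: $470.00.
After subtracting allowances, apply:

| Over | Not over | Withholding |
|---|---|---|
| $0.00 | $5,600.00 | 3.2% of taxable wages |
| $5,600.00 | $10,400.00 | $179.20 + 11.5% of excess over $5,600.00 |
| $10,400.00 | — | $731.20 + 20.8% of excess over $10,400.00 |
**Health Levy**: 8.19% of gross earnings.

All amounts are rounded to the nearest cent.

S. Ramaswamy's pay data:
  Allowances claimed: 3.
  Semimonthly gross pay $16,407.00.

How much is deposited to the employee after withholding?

$13,375.89

Wage Tax: taxable = $16,407.00 − 3×$470.00 = $14,997.00
  $731.20 + 20.8% × ($14,997.00 − $10,400.00) = $731.20 + 20.8% × $4,597.00 = $1,687.38
Health Levy: 8.19% × $16,407.00 = $1,343.73
Total withheld: $1,687.38 + $1,343.73 = $3,031.11
Net pay: $16,407.00 − $3,031.11 = $13,375.89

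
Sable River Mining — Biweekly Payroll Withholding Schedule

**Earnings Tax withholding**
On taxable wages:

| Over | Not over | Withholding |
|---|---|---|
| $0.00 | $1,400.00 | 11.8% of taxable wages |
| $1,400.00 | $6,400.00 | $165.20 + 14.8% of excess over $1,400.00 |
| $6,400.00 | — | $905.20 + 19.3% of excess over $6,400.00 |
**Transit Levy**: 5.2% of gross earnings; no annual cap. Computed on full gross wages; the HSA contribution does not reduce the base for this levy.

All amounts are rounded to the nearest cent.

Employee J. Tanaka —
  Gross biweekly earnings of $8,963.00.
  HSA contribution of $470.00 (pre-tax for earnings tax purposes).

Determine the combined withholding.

$1,775.23

Earnings Tax: taxable = $8,963.00 − $470.00 = $8,493.00
  $905.20 + 19.3% × ($8,493.00 − $6,400.00) = $905.20 + 19.3% × $2,093.00 = $1,309.15
Transit Levy: 5.2% × $8,963.00 = $466.08
Total: $1,309.15 + $466.08 = $1,775.23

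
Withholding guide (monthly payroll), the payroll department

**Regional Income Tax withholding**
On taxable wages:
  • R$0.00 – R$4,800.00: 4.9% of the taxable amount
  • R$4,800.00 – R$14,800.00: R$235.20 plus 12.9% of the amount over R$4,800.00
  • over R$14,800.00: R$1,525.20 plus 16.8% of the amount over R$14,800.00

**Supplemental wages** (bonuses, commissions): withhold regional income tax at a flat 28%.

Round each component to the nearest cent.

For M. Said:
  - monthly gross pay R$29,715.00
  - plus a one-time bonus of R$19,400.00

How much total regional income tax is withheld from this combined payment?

Regional Income Tax: taxable = R$29,715.00
  R$1,525.20 + 16.8% × (R$29,715.00 − R$14,800.00) = R$1,525.20 + 16.8% × R$14,915.00 = R$4,030.92
Supplemental (28% flat on bonus): 28% × R$19,400.00 = R$5,432.00
Total regional income tax: R$4,030.92 + R$5,432.00 = R$9,462.92

R$9,462.92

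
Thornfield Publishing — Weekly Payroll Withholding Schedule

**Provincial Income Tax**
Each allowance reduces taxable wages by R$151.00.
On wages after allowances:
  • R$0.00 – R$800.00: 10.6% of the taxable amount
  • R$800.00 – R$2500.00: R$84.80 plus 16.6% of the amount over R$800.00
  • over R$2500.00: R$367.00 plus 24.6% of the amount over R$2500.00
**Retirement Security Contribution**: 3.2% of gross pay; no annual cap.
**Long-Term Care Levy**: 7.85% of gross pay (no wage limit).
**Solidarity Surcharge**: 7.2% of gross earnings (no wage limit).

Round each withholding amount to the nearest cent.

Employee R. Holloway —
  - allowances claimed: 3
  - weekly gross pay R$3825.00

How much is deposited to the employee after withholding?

Provincial Income Tax: taxable = R$3825.00 − 3×R$151.00 = R$3372.00
  R$367.00 + 24.6% × (R$3372.00 − R$2500.00) = R$367.00 + 24.6% × R$872.00 = R$581.51
Retirement Security Contribution: 3.2% × R$3825.00 = R$122.40
Long-Term Care Levy: 7.85% × R$3825.00 = R$300.26
Solidarity Surcharge: 7.2% × R$3825.00 = R$275.40
Total withheld: R$581.51 + R$122.40 + R$300.26 + R$275.40 = R$1279.57
Net pay: R$3825.00 − R$1279.57 = R$2545.43

R$2545.43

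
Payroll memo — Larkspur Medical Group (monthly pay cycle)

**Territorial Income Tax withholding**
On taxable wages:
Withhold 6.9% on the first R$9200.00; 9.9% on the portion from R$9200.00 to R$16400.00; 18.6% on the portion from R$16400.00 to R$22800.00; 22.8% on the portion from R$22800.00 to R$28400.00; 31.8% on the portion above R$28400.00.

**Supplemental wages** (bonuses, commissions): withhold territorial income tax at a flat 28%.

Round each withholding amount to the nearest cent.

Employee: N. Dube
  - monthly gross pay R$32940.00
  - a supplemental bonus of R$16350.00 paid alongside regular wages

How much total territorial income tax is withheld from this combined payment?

Territorial Income Tax: taxable = R$32940.00
  R$3814.80 + 31.8% × (R$32940.00 − R$28400.00) = R$3814.80 + 31.8% × R$4540.00 = R$5258.52
Supplemental (28% flat on bonus): 28% × R$16350.00 = R$4578.00
Total territorial income tax: R$5258.52 + R$4578.00 = R$9836.52

R$9836.52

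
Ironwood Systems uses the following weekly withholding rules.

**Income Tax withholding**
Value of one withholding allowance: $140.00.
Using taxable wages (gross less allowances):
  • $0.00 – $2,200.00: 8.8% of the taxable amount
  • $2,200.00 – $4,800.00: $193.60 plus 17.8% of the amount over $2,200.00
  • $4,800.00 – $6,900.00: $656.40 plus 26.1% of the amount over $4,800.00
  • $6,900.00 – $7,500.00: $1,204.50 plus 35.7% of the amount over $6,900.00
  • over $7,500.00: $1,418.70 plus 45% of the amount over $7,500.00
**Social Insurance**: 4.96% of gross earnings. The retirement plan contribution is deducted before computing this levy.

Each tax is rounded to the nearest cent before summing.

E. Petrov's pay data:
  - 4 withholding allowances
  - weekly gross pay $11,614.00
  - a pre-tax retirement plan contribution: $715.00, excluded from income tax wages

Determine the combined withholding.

Income Tax: taxable = $11,614.00 − $715.00 − 4×$140.00 = $10,339.00
  $1,418.70 + 45% × ($10,339.00 − $7,500.00) = $1,418.70 + 45% × $2,839.00 = $2,696.25
Social Insurance: 4.96% × $10,899.00 = $540.59
Total: $2,696.25 + $540.59 = $3,236.84

$3,236.84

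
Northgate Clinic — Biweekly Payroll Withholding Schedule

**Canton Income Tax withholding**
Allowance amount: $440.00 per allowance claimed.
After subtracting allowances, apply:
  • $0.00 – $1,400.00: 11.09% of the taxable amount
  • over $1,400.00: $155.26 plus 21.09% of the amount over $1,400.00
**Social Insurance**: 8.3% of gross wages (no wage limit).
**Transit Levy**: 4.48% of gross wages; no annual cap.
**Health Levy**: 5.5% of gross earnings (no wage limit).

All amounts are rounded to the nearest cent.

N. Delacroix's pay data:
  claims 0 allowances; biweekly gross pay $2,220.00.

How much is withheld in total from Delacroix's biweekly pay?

$734.02

Canton Income Tax: taxable = $2,220.00
  $155.26 + 21.09% × ($2,220.00 − $1,400.00) = $155.26 + 21.09% × $820.00 = $328.20
Social Insurance: 8.3% × $2,220.00 = $184.26
Transit Levy: 4.48% × $2,220.00 = $99.46
Health Levy: 5.5% × $2,220.00 = $122.10
Total: $328.20 + $184.26 + $99.46 + $122.10 = $734.02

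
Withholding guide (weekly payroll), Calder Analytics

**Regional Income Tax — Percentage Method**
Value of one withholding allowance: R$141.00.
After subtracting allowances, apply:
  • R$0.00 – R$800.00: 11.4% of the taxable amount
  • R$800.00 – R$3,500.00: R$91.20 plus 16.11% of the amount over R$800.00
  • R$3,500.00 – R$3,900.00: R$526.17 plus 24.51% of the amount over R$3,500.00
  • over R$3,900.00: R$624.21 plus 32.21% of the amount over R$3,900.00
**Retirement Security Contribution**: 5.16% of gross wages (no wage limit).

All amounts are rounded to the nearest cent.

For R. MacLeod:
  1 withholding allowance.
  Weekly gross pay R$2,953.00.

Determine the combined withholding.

Regional Income Tax: taxable = R$2,953.00 − 1×R$141.00 = R$2,812.00
  R$91.20 + 16.11% × (R$2,812.00 − R$800.00) = R$91.20 + 16.11% × R$2,012.00 = R$415.33
Retirement Security Contribution: 5.16% × R$2,953.00 = R$152.37
Total: R$415.33 + R$152.37 = R$567.70

R$567.70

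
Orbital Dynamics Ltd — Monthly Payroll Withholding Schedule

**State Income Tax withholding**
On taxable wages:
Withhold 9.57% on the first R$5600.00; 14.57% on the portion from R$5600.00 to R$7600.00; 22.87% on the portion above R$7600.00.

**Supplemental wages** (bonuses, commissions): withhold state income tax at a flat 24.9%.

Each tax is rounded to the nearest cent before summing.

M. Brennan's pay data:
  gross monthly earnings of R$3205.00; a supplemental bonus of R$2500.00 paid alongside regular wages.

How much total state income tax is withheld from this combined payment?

R$929.22

State Income Tax: taxable = R$3205.00
  9.57% × R$3205.00 = R$306.72
Supplemental (24.9% flat on bonus): 24.9% × R$2500.00 = R$622.50
Total state income tax: R$306.72 + R$622.50 = R$929.22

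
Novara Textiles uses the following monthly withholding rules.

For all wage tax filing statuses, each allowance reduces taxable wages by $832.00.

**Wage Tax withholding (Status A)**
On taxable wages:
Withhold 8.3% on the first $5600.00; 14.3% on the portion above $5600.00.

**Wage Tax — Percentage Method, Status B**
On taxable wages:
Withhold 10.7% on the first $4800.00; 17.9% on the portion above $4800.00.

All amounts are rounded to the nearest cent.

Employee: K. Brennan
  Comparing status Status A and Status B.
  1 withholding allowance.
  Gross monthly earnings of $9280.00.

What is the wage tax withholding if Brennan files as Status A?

$872.06

Wage Tax (Status A): taxable = $9280.00 − 1×$832.00 = $8448.00
  $464.80 + 14.3% × ($8448.00 − $5600.00) = $464.80 + 14.3% × $2848.00 = $872.06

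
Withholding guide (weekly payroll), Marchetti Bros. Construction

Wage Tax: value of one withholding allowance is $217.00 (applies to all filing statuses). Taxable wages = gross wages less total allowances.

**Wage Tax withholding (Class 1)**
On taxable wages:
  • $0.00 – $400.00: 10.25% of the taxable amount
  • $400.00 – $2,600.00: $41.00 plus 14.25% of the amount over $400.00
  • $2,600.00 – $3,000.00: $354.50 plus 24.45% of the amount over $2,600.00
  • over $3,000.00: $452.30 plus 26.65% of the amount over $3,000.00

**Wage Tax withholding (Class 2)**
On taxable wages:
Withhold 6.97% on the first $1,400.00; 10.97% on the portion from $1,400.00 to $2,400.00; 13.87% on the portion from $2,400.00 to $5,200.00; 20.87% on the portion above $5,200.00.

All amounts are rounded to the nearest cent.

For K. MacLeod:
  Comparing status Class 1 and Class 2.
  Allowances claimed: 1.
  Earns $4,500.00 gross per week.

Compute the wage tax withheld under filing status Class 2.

$468.45

Wage Tax (Class 2): taxable = $4,500.00 − 1×$217.00 = $4,283.00
  $207.28 + 13.87% × ($4,283.00 − $2,400.00) = $207.28 + 13.87% × $1,883.00 = $468.45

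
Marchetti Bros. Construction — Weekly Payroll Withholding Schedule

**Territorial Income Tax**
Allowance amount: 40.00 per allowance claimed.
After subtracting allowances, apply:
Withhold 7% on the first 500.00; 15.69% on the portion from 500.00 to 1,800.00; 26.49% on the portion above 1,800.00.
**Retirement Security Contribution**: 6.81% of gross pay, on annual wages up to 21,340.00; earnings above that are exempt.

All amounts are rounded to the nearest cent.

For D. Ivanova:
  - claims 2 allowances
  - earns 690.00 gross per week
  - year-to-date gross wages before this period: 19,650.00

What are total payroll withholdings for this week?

Territorial Income Tax: taxable = 690.00 − 2×40.00 = 610.00
  35.00 + 15.69% × (610.00 − 500.00) = 35.00 + 15.69% × 110.00 = 52.26
Retirement Security Contribution: 6.81% × 690.00 = 46.99
Total: 52.26 + 46.99 = 99.25

99.25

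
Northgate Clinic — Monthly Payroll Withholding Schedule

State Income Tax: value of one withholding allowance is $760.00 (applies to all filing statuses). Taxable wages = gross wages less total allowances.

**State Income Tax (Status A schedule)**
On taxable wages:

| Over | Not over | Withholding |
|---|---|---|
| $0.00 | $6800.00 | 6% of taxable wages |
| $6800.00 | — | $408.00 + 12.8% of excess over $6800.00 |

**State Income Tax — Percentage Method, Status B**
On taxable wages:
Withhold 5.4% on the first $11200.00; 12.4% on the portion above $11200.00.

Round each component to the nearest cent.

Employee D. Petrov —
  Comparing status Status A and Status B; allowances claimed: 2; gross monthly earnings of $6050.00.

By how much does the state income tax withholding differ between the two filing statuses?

$27.18

State Income Tax (Status A): taxable = $6050.00 − 2×$760.00 = $4530.00
  6% × $4530.00 = $271.80
State Income Tax (Status B): taxable = $6050.00 − 2×$760.00 = $4530.00
  5.4% × $4530.00 = $244.62
Difference: |$271.80 − $244.62| = $27.18 (higher under Status A)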